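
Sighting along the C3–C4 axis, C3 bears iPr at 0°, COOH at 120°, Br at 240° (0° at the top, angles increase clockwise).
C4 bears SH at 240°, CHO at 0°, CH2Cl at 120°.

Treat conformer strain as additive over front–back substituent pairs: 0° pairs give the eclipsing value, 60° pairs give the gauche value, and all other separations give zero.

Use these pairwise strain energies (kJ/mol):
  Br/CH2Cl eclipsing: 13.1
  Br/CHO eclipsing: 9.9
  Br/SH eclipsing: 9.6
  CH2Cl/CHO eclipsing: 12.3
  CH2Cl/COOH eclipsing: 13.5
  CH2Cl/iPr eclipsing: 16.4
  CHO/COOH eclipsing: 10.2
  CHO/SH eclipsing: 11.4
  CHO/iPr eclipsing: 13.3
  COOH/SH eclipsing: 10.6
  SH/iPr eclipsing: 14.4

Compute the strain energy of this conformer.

This conformer (eclipsed): iPr(0°)/CHO(0°) eclipsed 13.3; COOH(120°)/CH2Cl(120°) eclipsed 13.5; Br(240°)/SH(240°) eclipsed 9.6 → 36.4 kJ/mol.

36.4 kJ/mol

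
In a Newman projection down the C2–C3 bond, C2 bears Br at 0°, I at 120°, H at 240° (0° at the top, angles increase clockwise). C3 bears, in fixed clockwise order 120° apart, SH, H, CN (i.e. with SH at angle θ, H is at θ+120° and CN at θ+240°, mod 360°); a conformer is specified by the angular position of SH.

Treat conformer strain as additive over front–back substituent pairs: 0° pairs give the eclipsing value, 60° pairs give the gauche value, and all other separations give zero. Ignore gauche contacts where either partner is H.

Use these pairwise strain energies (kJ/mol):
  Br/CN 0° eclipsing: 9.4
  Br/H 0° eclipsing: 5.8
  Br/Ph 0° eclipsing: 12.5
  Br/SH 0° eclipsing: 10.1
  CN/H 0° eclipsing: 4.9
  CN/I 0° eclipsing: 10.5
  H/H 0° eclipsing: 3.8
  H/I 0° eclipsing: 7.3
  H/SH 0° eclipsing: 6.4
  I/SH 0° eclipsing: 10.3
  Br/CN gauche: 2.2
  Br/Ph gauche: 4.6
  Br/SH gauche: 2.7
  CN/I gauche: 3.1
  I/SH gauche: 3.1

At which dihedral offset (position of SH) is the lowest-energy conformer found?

300°

SH at 0° (eclipsed): Br–SH eclipsed, I–H eclipsed, H–CN eclipsed; 10.1 + 7.3 + 4.9 = 22.3 kJ/mol.
SH at 60° (staggered): Br–SH gauche, Br–CN gauche, I–SH gauche; 2.7 + 2.2 + 3.1 = 8.0 kJ/mol.
SH at 120° (eclipsed): Br–CN eclipsed, I–SH eclipsed, H–H eclipsed; 9.4 + 10.3 + 3.8 = 23.5 kJ/mol.
SH at 180° (staggered): Br–CN gauche, I–SH gauche, I–CN gauche; 2.2 + 3.1 + 3.1 = 8.4 kJ/mol.
SH at 240° (eclipsed): Br–H eclipsed, I–CN eclipsed, H–SH eclipsed; 5.8 + 10.5 + 6.4 = 22.7 kJ/mol.
SH at 300° (staggered): Br–SH gauche, I–CN gauche; 2.7 + 3.1 = 5.8 kJ/mol.
The minimum (5.8 kJ/mol) occurs with SH at 300°.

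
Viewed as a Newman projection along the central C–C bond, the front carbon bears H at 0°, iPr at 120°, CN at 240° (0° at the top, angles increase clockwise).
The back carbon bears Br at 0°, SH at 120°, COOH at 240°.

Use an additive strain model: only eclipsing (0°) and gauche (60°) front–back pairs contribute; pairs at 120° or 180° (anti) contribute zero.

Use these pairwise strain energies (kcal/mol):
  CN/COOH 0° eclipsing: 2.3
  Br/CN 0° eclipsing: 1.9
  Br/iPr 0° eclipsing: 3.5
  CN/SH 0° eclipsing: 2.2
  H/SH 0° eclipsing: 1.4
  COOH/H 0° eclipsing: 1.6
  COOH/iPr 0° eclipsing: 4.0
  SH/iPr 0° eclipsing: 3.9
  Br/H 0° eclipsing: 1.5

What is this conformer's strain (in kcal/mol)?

This conformer (eclipsed): H(0°)/Br(0°) eclipsed 1.5; iPr(120°)/SH(120°) eclipsed 3.9; CN(240°)/COOH(240°) eclipsed 2.3 → 7.7 kcal/mol.

7.7 kcal/mol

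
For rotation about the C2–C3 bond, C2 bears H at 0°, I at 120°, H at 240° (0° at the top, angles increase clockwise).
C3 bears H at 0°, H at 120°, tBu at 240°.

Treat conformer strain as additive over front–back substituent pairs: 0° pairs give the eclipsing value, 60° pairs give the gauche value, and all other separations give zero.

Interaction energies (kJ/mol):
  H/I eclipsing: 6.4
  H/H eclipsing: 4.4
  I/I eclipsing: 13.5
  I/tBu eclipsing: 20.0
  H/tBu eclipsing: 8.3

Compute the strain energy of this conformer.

19.1 kJ/mol

This conformer is eclipsed. H at 0° is eclipsed with H at 0° (4.4); I at 120° is eclipsed with H at 120° (6.4); H at 240° is eclipsed with tBu at 240° (8.3). Total 19.1 kJ/mol.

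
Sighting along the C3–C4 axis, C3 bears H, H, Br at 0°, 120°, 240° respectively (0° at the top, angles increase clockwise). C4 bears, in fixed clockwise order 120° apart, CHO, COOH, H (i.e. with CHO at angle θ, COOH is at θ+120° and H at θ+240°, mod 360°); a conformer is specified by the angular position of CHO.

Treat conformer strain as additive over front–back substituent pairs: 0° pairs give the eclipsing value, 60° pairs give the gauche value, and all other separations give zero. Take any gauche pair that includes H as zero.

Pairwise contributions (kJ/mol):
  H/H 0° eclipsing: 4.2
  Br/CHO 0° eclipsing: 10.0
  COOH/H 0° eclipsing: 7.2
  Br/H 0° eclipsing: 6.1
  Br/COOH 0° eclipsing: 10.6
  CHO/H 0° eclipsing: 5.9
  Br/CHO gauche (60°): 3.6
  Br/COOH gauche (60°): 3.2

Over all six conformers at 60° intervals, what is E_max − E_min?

CHO at 0° (eclipsed): H–CHO eclipsed, H–COOH eclipsed, Br–H eclipsed; 5.9 + 7.2 + 6.1 = 19.2 kJ/mol.
CHO at 60° (staggered): Br–COOH gauche; 3.2 = 3.2 kJ/mol.
CHO at 120° (eclipsed): H–H eclipsed, H–CHO eclipsed, Br–COOH eclipsed; 4.2 + 5.9 + 10.6 = 20.7 kJ/mol.
CHO at 180° (staggered): Br–CHO gauche, Br–COOH gauche; 3.6 + 3.2 = 6.8 kJ/mol.
CHO at 240° (eclipsed): H–COOH eclipsed, H–H eclipsed, Br–CHO eclipsed; 7.2 + 4.2 + 10.0 = 21.4 kJ/mol.
CHO at 300° (staggered): Br–CHO gauche; 3.6 = 3.6 kJ/mol.
Max at 240° (21.4 kJ/mol), min at 60° (3.2 kJ/mol); barrier = 18.2 kJ/mol.

18.2 kJ/mol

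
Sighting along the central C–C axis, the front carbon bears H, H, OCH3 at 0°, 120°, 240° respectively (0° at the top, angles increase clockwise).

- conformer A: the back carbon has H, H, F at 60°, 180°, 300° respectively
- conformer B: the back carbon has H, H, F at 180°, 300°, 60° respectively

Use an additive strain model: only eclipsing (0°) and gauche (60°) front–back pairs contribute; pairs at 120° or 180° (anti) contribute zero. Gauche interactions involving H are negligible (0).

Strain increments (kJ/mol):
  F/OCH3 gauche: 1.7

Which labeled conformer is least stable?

A (staggered): OCH3(240°)/F(300°) gauche 1.7 → 1.7 kJ/mol.
B (staggered): no non-H gauche contacts → 0.0 kJ/mol.
A has the highest total (1.7 kJ/mol).

A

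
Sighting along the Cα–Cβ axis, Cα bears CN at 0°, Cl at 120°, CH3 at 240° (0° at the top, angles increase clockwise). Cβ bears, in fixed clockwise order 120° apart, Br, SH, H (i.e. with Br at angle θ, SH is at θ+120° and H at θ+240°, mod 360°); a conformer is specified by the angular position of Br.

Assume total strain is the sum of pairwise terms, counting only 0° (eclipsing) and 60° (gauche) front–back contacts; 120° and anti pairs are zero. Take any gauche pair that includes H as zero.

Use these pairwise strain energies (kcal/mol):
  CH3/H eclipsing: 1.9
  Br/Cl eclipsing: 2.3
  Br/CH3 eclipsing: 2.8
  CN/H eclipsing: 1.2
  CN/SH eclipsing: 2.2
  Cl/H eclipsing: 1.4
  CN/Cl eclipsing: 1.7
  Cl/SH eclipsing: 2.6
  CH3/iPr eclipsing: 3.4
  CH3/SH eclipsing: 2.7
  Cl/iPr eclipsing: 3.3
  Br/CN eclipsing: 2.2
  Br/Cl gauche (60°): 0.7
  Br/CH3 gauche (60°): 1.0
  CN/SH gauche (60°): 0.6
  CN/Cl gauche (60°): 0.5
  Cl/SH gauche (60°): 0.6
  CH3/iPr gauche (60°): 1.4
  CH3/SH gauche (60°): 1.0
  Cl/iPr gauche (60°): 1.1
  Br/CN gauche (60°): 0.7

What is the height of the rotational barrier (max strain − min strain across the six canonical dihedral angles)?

3.8 kcal/mol

Br at 0° is eclipsed. CN at 0° is eclipsed with Br at 0° (2.2); Cl at 120° is eclipsed with SH at 120° (2.6); CH3 at 240° is eclipsed with H at 240° (1.9). Total 6.7 kcal/mol.
Br at 60° is staggered. CN at 0° is gauche with Br at 60° (0.7); Cl at 120° is gauche with Br at 60° (0.7); Cl at 120° is gauche with SH at 180° (0.6); CH3 at 240° is gauche with SH at 180° (1.0). Total 3.0 kcal/mol.
Br at 120° is eclipsed. CN at 0° is eclipsed with H at 0° (1.2); Cl at 120° is eclipsed with Br at 120° (2.3); CH3 at 240° is eclipsed with SH at 240° (2.7). Total 6.2 kcal/mol.
Br at 180° is staggered. CN at 0° is gauche with SH at 300° (0.6); Cl at 120° is gauche with Br at 180° (0.7); CH3 at 240° is gauche with Br at 180° (1.0); CH3 at 240° is gauche with SH at 300° (1.0). Total 3.3 kcal/mol.
Br at 240° is eclipsed. CN at 0° is eclipsed with SH at 0° (2.2); Cl at 120° is eclipsed with H at 120° (1.4); CH3 at 240° is eclipsed with Br at 240° (2.8). Total 6.4 kcal/mol.
Br at 300° is staggered. CN at 0° is gauche with Br at 300° (0.7); CN at 0° is gauche with SH at 60° (0.6); Cl at 120° is gauche with SH at 60° (0.6); CH3 at 240° is gauche with Br at 300° (1.0). Total 2.9 kcal/mol.
Max at 0° (6.7 kcal/mol), min at 300° (2.9 kcal/mol); barrier = 3.8 kcal/mol.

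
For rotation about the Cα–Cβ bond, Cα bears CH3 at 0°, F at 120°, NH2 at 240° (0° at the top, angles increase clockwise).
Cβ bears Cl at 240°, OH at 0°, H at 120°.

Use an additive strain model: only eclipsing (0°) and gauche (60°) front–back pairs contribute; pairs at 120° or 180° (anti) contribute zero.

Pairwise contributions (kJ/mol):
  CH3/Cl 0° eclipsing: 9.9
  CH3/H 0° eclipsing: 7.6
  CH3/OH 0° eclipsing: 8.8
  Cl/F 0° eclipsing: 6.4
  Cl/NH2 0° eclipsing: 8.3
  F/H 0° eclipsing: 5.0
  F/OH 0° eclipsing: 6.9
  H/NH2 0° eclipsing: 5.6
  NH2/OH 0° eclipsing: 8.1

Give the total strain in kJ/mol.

22.1 kJ/mol

This conformer (eclipsed): CH3(0°)/OH(0°) eclipsed 8.8; F(120°)/H(120°) eclipsed 5.0; NH2(240°)/Cl(240°) eclipsed 8.3 → 22.1 kJ/mol.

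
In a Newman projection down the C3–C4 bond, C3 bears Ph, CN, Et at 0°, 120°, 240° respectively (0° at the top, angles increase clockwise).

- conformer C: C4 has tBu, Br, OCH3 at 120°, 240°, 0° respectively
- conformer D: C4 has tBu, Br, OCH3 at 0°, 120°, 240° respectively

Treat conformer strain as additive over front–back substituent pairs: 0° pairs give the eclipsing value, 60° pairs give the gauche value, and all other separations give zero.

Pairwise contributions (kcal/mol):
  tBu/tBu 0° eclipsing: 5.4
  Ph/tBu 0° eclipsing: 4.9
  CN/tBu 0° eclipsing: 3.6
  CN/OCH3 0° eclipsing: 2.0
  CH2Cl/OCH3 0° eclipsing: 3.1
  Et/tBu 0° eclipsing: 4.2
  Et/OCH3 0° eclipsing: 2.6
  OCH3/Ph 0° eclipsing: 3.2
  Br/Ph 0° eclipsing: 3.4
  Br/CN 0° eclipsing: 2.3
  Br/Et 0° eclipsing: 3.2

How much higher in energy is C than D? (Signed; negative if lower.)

C (eclipsed): Ph(0°)/OCH3(0°) eclipsed 3.2; CN(120°)/tBu(120°) eclipsed 3.6; Et(240°)/Br(240°) eclipsed 3.2 → 10.0 kcal/mol.
D (eclipsed): Ph(0°)/tBu(0°) eclipsed 4.9; CN(120°)/Br(120°) eclipsed 2.3; Et(240°)/OCH3(240°) eclipsed 2.6 → 9.8 kcal/mol.
E(C) − E(D) = 10.0 − 9.8 = +0.2 kcal/mol.

+0.2 kcal/mol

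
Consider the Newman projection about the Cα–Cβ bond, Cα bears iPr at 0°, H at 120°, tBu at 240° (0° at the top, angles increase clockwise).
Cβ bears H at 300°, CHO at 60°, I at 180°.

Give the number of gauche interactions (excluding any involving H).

Non-H gauche pairs: iPr(0°)/CHO(60°); tBu(240°)/I(180°) — 2 interactions.

2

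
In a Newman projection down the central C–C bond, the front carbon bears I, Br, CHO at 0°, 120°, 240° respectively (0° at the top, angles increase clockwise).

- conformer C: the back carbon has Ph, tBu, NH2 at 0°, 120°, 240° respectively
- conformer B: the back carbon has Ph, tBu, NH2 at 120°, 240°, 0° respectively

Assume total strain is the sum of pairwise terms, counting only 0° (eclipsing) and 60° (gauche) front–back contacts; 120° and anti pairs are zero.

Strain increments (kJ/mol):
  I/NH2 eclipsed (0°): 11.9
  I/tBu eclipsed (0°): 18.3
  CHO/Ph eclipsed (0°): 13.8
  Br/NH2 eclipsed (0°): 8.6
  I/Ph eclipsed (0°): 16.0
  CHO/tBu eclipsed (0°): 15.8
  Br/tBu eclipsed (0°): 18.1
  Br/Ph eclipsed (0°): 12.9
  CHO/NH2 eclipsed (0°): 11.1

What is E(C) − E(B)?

+4.6 kJ/mol

C is eclipsed. I at 0° is eclipsed with Ph at 0° (16.0); Br at 120° is eclipsed with tBu at 120° (18.1); CHO at 240° is eclipsed with NH2 at 240° (11.1). Total 45.2 kJ/mol.
B is eclipsed. I at 0° is eclipsed with NH2 at 0° (11.9); Br at 120° is eclipsed with Ph at 120° (12.9); CHO at 240° is eclipsed with tBu at 240° (15.8). Total 40.6 kJ/mol.
E(C) − E(B) = 45.2 − 40.6 = +4.6 kJ/mol.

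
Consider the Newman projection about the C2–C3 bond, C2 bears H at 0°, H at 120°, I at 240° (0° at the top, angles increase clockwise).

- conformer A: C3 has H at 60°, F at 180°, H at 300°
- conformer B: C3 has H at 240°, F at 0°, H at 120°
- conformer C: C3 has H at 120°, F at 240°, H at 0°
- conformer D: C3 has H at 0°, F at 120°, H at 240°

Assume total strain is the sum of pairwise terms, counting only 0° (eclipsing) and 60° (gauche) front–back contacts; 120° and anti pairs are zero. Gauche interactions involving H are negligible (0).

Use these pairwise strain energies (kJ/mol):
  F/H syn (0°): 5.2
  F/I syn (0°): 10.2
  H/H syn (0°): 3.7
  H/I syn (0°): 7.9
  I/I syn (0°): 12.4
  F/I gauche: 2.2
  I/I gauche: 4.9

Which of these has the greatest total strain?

C

A (staggered): I(240°)/F(180°) gauche 2.2 → 2.2 kJ/mol.
B (eclipsed): H(0°)/F(0°) eclipsed 5.2; H(120°)/H(120°) eclipsed 3.7; I(240°)/H(240°) eclipsed 7.9 → 16.8 kJ/mol.
C (eclipsed): H(0°)/H(0°) eclipsed 3.7; H(120°)/H(120°) eclipsed 3.7; I(240°)/F(240°) eclipsed 10.2 → 17.6 kJ/mol.
D (eclipsed): H(0°)/H(0°) eclipsed 3.7; H(120°)/F(120°) eclipsed 5.2; I(240°)/H(240°) eclipsed 7.9 → 16.8 kJ/mol.
C has the highest total (17.6 kJ/mol).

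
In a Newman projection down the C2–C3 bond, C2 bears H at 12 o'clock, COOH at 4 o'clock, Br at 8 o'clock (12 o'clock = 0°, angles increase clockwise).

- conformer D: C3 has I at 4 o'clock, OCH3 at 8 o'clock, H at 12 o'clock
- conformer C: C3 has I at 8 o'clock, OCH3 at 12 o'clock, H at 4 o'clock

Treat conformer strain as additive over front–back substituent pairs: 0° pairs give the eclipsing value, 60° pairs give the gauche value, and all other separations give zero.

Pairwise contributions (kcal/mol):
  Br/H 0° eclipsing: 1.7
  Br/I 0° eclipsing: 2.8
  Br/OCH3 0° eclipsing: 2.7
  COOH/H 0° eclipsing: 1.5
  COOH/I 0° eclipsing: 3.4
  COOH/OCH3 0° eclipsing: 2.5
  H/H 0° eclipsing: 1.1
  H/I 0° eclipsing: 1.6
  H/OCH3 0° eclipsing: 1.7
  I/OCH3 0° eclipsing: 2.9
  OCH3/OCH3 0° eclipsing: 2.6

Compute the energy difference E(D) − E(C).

D (eclipsed): H–H eclipsed, COOH–I eclipsed, Br–OCH3 eclipsed; 1.1 + 3.4 + 2.7 = 7.2 kcal/mol.
C (eclipsed): H–OCH3 eclipsed, COOH–H eclipsed, Br–I eclipsed; 1.7 + 1.5 + 2.8 = 6.0 kcal/mol.
E(D) − E(C) = 7.2 − 6.0 = +1.2 kcal/mol.

+1.2 kcal/mol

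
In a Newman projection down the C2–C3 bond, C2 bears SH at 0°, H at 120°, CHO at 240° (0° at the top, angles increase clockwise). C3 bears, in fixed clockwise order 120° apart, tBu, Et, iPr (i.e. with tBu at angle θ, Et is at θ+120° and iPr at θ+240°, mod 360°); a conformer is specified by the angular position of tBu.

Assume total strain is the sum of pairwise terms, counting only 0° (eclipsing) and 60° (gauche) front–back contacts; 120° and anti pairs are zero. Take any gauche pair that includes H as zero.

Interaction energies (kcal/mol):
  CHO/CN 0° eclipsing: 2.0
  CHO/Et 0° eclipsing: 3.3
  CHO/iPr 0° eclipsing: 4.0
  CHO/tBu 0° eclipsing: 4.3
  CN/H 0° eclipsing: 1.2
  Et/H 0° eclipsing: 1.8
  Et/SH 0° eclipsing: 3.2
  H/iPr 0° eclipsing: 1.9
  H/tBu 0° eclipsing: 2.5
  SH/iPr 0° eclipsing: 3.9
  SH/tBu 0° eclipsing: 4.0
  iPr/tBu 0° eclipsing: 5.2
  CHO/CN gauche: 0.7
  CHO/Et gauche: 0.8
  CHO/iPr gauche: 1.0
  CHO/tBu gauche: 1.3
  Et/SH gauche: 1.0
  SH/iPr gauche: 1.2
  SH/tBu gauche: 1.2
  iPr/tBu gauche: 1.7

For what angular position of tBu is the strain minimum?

tBu at 0° is eclipsed. SH at 0° is eclipsed with tBu at 0° (4.0); H at 120° is eclipsed with Et at 120° (1.8); CHO at 240° is eclipsed with iPr at 240° (4.0). Total 9.8 kcal/mol.
tBu at 60° is staggered. SH at 0° is gauche with tBu at 60° (1.2); SH at 0° is gauche with iPr at 300° (1.2); CHO at 240° is gauche with Et at 180° (0.8); CHO at 240° is gauche with iPr at 300° (1.0). Total 4.2 kcal/mol.
tBu at 120° is eclipsed. SH at 0° is eclipsed with iPr at 0° (3.9); H at 120° is eclipsed with tBu at 120° (2.5); CHO at 240° is eclipsed with Et at 240° (3.3). Total 9.7 kcal/mol.
tBu at 180° is staggered. SH at 0° is gauche with Et at 300° (1.0); SH at 0° is gauche with iPr at 60° (1.2); CHO at 240° is gauche with tBu at 180° (1.3); CHO at 240° is gauche with Et at 300° (0.8). Total 4.3 kcal/mol.
tBu at 240° is eclipsed. SH at 0° is eclipsed with Et at 0° (3.2); H at 120° is eclipsed with iPr at 120° (1.9); CHO at 240° is eclipsed with tBu at 240° (4.3). Total 9.4 kcal/mol.
tBu at 300° is staggered. SH at 0° is gauche with tBu at 300° (1.2); SH at 0° is gauche with Et at 60° (1.0); CHO at 240° is gauche with tBu at 300° (1.3); CHO at 240° is gauche with iPr at 180° (1.0). Total 4.5 kcal/mol.
The minimum (4.2 kcal/mol) occurs with tBu at 60°.

60°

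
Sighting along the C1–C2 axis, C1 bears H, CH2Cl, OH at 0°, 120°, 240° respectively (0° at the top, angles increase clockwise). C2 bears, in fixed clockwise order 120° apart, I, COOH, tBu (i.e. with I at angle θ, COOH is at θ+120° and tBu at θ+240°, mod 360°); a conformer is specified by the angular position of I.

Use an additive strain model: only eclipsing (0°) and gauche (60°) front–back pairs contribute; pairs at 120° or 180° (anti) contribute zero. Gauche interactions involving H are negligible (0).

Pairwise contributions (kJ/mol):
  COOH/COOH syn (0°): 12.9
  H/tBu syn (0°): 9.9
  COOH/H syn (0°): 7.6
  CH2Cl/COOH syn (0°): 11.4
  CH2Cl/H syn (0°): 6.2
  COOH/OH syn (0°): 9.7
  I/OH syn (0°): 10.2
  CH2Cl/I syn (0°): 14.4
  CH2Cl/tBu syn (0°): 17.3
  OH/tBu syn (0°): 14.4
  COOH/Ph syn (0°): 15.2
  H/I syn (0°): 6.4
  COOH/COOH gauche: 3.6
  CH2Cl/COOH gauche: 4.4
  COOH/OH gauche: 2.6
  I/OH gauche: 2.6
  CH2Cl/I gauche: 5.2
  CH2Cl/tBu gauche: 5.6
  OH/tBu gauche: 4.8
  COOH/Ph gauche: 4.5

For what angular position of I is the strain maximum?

240°

I at 0° (eclipsed): H–I eclipsed, CH2Cl–COOH eclipsed, OH–tBu eclipsed; 6.4 + 11.4 + 14.4 = 32.2 kJ/mol.
I at 60° (staggered): CH2Cl–I gauche, CH2Cl–COOH gauche, OH–COOH gauche, OH–tBu gauche; 5.2 + 4.4 + 2.6 + 4.8 = 17.0 kJ/mol.
I at 120° (eclipsed): H–tBu eclipsed, CH2Cl–I eclipsed, OH–COOH eclipsed; 9.9 + 14.4 + 9.7 = 34.0 kJ/mol.
I at 180° (staggered): CH2Cl–I gauche, CH2Cl–tBu gauche, OH–I gauche, OH–COOH gauche; 5.2 + 5.6 + 2.6 + 2.6 = 16.0 kJ/mol.
I at 240° (eclipsed): H–COOH eclipsed, CH2Cl–tBu eclipsed, OH–I eclipsed; 7.6 + 17.3 + 10.2 = 35.1 kJ/mol.
I at 300° (staggered): CH2Cl–COOH gauche, CH2Cl–tBu gauche, OH–I gauche, OH–tBu gauche; 4.4 + 5.6 + 2.6 + 4.8 = 17.4 kJ/mol.
The maximum (35.1 kJ/mol) occurs with I at 240°.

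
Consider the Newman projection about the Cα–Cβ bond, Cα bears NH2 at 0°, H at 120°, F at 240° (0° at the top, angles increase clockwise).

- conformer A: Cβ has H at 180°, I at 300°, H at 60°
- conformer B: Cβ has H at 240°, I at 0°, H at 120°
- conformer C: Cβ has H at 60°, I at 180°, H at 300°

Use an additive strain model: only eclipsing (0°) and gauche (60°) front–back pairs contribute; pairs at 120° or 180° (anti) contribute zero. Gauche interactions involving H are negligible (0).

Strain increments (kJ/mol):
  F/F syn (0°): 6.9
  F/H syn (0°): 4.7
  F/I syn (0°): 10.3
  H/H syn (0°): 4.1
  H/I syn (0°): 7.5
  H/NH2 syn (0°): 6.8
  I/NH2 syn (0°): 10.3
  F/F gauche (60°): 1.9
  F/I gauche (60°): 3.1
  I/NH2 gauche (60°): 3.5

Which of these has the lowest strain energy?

C

A (staggered): NH2(0°)/I(300°) gauche 3.5; F(240°)/I(300°) gauche 3.1 → 6.6 kJ/mol.
B (eclipsed): NH2(0°)/I(0°) eclipsed 10.3; H(120°)/H(120°) eclipsed 4.1; F(240°)/H(240°) eclipsed 4.7 → 19.1 kJ/mol.
C (staggered): F(240°)/I(180°) gauche 3.1 → 3.1 kJ/mol.
C has the lowest total (3.1 kJ/mol).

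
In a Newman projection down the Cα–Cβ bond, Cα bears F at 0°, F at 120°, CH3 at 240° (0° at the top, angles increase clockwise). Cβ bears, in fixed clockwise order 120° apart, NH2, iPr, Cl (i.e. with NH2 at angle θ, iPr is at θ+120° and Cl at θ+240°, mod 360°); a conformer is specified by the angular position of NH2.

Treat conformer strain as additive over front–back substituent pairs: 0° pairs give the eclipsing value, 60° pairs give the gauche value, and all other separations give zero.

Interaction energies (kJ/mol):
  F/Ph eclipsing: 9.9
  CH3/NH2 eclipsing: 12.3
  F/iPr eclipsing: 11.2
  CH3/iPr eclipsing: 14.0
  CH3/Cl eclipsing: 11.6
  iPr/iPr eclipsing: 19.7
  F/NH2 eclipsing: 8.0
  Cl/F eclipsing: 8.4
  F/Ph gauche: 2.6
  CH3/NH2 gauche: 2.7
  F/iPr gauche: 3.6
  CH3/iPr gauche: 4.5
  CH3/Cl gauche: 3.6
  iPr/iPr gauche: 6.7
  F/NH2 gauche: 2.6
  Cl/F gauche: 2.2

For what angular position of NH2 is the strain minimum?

180°

NH2 at 0° (eclipsed): F(0°)/NH2(0°) eclipsed 8.0; F(120°)/iPr(120°) eclipsed 11.2; CH3(240°)/Cl(240°) eclipsed 11.6 → 30.8 kJ/mol.
NH2 at 60° (staggered): F(0°)/NH2(60°) gauche 2.6; F(0°)/Cl(300°) gauche 2.2; F(120°)/NH2(60°) gauche 2.6; F(120°)/iPr(180°) gauche 3.6; CH3(240°)/iPr(180°) gauche 4.5; CH3(240°)/Cl(300°) gauche 3.6 → 19.1 kJ/mol.
NH2 at 120° (eclipsed): F(0°)/Cl(0°) eclipsed 8.4; F(120°)/NH2(120°) eclipsed 8.0; CH3(240°)/iPr(240°) eclipsed 14.0 → 30.4 kJ/mol.
NH2 at 180° (staggered): F(0°)/iPr(300°) gauche 3.6; F(0°)/Cl(60°) gauche 2.2; F(120°)/NH2(180°) gauche 2.6; F(120°)/Cl(60°) gauche 2.2; CH3(240°)/NH2(180°) gauche 2.7; CH3(240°)/iPr(300°) gauche 4.5 → 17.8 kJ/mol.
NH2 at 240° (eclipsed): F(0°)/iPr(0°) eclipsed 11.2; F(120°)/Cl(120°) eclipsed 8.4; CH3(240°)/NH2(240°) eclipsed 12.3 → 31.9 kJ/mol.
NH2 at 300° (staggered): F(0°)/NH2(300°) gauche 2.6; F(0°)/iPr(60°) gauche 3.6; F(120°)/iPr(60°) gauche 3.6; F(120°)/Cl(180°) gauche 2.2; CH3(240°)/NH2(300°) gauche 2.7; CH3(240°)/Cl(180°) gauche 3.6 → 18.3 kJ/mol.
The minimum (17.8 kJ/mol) occurs with NH2 at 180°.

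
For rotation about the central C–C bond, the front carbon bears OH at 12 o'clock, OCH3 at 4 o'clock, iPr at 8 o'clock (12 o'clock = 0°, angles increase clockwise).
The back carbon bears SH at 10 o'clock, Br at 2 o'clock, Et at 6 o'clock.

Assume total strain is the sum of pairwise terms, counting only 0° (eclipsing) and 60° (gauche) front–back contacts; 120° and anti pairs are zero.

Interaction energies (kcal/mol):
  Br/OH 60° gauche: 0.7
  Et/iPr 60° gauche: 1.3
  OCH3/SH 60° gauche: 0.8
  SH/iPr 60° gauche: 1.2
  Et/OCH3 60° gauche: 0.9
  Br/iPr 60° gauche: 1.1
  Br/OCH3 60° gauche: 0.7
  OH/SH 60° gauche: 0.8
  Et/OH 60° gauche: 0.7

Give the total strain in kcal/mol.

5.6 kcal/mol

This conformer (staggered): OH–SH gauche, OH–Br gauche, OCH3–Br gauche, OCH3–Et gauche, iPr–SH gauche, iPr–Et gauche; 0.8 + 0.7 + 0.7 + 0.9 + 1.2 + 1.3 = 5.6 kcal/mol.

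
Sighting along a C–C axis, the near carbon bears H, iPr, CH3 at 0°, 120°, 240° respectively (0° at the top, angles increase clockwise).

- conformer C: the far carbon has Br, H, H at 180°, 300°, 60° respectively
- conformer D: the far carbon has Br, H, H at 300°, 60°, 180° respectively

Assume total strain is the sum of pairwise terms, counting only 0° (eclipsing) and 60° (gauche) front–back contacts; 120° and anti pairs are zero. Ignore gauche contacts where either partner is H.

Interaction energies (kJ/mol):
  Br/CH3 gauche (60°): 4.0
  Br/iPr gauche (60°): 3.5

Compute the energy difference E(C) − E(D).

C (staggered): iPr(120°)/Br(180°) gauche 3.5; CH3(240°)/Br(180°) gauche 4.0 → 7.5 kJ/mol.
D (staggered): CH3(240°)/Br(300°) gauche 4.0 → 4.0 kJ/mol.
E(C) − E(D) = 7.5 − 4.0 = +3.5 kJ/mol.

+3.5 kJ/mol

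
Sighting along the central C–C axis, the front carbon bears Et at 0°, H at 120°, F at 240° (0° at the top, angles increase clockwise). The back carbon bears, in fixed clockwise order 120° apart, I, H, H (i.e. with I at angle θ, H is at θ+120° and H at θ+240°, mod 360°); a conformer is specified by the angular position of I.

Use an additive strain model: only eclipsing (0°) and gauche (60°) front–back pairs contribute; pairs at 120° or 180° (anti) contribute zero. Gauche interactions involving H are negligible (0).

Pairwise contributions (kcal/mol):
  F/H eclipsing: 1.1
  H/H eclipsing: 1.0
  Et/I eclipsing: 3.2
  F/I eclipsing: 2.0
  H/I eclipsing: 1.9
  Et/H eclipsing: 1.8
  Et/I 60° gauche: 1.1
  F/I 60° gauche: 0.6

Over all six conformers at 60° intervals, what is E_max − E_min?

4.7 kcal/mol

I at 0° (eclipsed): Et–I eclipsed, H–H eclipsed, F–H eclipsed; 3.2 + 1.0 + 1.1 = 5.3 kcal/mol.
I at 60° (staggered): Et–I gauche; 1.1 = 1.1 kcal/mol.
I at 120° (eclipsed): Et–H eclipsed, H–I eclipsed, F–H eclipsed; 1.8 + 1.9 + 1.1 = 4.8 kcal/mol.
I at 180° (staggered): F–I gauche; 0.6 = 0.6 kcal/mol.
I at 240° (eclipsed): Et–H eclipsed, H–H eclipsed, F–I eclipsed; 1.8 + 1.0 + 2.0 = 4.8 kcal/mol.
I at 300° (staggered): Et–I gauche, F–I gauche; 1.1 + 0.6 = 1.7 kcal/mol.
Max at 0° (5.3 kcal/mol), min at 180° (0.6 kcal/mol); barrier = 4.7 kcal/mol.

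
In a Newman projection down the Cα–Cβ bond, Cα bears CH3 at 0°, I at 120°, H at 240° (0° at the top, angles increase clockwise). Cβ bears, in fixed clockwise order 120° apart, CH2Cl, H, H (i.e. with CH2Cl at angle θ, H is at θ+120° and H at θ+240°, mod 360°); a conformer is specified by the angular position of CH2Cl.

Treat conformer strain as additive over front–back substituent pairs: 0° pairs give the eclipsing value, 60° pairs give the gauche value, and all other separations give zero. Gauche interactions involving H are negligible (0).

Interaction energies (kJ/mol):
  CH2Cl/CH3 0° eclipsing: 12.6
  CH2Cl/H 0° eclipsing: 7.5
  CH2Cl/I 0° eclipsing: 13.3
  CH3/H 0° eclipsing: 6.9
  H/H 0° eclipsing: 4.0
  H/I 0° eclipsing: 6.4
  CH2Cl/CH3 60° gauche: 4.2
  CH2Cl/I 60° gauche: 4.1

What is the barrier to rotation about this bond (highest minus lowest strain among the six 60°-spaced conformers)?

20.1 kJ/mol

CH2Cl at 0° (eclipsed): CH3–CH2Cl eclipsed, I–H eclipsed, H–H eclipsed; 12.6 + 6.4 + 4.0 = 23.0 kJ/mol.
CH2Cl at 60° (staggered): CH3–CH2Cl gauche, I–CH2Cl gauche; 4.2 + 4.1 = 8.3 kJ/mol.
CH2Cl at 120° (eclipsed): CH3–H eclipsed, I–CH2Cl eclipsed, H–H eclipsed; 6.9 + 13.3 + 4.0 = 24.2 kJ/mol.
CH2Cl at 180° (staggered): I–CH2Cl gauche; 4.1 = 4.1 kJ/mol.
CH2Cl at 240° (eclipsed): CH3–H eclipsed, I–H eclipsed, H–CH2Cl eclipsed; 6.9 + 6.4 + 7.5 = 20.8 kJ/mol.
CH2Cl at 300° (staggered): CH3–CH2Cl gauche; 4.2 = 4.2 kJ/mol.
Max at 120° (24.2 kJ/mol), min at 180° (4.1 kJ/mol); barrier = 20.1 kJ/mol.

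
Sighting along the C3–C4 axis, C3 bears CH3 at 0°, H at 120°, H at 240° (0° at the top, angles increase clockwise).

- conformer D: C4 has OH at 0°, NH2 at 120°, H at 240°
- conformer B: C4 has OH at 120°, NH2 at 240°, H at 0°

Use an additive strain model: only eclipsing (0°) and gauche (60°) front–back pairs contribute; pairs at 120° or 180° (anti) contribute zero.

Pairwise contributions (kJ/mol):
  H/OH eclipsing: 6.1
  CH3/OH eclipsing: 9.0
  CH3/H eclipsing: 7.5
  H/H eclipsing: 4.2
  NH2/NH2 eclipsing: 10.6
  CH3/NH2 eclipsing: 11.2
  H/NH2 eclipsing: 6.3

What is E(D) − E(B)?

D (eclipsed): CH3(0°)/OH(0°) eclipsed 9.0; H(120°)/NH2(120°) eclipsed 6.3; H(240°)/H(240°) eclipsed 4.2 → 19.5 kJ/mol.
B (eclipsed): CH3(0°)/H(0°) eclipsed 7.5; H(120°)/OH(120°) eclipsed 6.1; H(240°)/NH2(240°) eclipsed 6.3 → 19.9 kJ/mol.
E(D) − E(B) = 19.5 − 19.9 = -0.4 kJ/mol.

-0.4 kJ/mol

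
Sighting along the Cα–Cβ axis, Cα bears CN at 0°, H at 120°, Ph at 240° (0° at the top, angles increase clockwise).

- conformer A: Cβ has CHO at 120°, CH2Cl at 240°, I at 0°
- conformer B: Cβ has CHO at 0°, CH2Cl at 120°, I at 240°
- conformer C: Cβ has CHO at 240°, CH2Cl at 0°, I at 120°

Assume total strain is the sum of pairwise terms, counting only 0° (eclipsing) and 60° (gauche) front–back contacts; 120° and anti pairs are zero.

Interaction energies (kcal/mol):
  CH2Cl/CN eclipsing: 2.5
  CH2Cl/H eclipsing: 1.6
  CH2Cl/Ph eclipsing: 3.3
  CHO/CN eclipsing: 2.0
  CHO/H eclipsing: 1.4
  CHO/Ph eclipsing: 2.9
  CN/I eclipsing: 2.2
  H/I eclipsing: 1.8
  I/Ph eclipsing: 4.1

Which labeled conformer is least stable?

A is eclipsed. CN at 0° is eclipsed with I at 0° (2.2); H at 120° is eclipsed with CHO at 120° (1.4); Ph at 240° is eclipsed with CH2Cl at 240° (3.3). Total 6.9 kcal/mol.
B is eclipsed. CN at 0° is eclipsed with CHO at 0° (2.0); H at 120° is eclipsed with CH2Cl at 120° (1.6); Ph at 240° is eclipsed with I at 240° (4.1). Total 7.7 kcal/mol.
C is eclipsed. CN at 0° is eclipsed with CH2Cl at 0° (2.5); H at 120° is eclipsed with I at 120° (1.8); Ph at 240° is eclipsed with CHO at 240° (2.9). Total 7.2 kcal/mol.
B has the highest total (7.7 kcal/mol).

B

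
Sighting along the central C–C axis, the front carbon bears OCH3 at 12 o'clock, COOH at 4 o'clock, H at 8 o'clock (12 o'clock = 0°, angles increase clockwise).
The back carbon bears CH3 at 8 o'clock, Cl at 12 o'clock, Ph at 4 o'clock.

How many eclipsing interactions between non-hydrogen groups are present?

2

Non-H eclipsing pairs: OCH3(0°)/Cl(0°); COOH(120°)/Ph(120°) — 2 interactions.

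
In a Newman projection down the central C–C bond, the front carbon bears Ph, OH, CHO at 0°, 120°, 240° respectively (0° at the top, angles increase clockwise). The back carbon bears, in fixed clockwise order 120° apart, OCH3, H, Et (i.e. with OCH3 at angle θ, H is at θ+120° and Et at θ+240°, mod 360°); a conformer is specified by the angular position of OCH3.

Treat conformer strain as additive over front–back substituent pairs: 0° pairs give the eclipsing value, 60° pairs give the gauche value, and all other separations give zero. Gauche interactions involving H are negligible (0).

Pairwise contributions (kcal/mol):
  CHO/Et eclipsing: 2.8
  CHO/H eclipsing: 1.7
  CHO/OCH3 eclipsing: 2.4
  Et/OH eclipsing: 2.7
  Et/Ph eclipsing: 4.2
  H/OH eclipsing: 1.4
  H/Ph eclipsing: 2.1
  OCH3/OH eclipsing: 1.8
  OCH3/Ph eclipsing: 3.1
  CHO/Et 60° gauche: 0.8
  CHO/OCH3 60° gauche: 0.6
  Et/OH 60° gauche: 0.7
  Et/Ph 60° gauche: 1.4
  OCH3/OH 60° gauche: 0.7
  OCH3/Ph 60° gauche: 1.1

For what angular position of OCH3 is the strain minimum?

300°

OCH3 at 0° (eclipsed): Ph(0°)/OCH3(0°) eclipsed 3.1; OH(120°)/H(120°) eclipsed 1.4; CHO(240°)/Et(240°) eclipsed 2.8 → 7.3 kcal/mol.
OCH3 at 60° (staggered): Ph(0°)/OCH3(60°) gauche 1.1; Ph(0°)/Et(300°) gauche 1.4; OH(120°)/OCH3(60°) gauche 0.7; CHO(240°)/Et(300°) gauche 0.8 → 4.0 kcal/mol.
OCH3 at 120° (eclipsed): Ph(0°)/Et(0°) eclipsed 4.2; OH(120°)/OCH3(120°) eclipsed 1.8; CHO(240°)/H(240°) eclipsed 1.7 → 7.7 kcal/mol.
OCH3 at 180° (staggered): Ph(0°)/Et(60°) gauche 1.4; OH(120°)/OCH3(180°) gauche 0.7; OH(120°)/Et(60°) gauche 0.7; CHO(240°)/OCH3(180°) gauche 0.6 → 3.4 kcal/mol.
OCH3 at 240° (eclipsed): Ph(0°)/H(0°) eclipsed 2.1; OH(120°)/Et(120°) eclipsed 2.7; CHO(240°)/OCH3(240°) eclipsed 2.4 → 7.2 kcal/mol.
OCH3 at 300° (staggered): Ph(0°)/OCH3(300°) gauche 1.1; OH(120°)/Et(180°) gauche 0.7; CHO(240°)/OCH3(300°) gauche 0.6; CHO(240°)/Et(180°) gauche 0.8 → 3.2 kcal/mol.
The minimum (3.2 kcal/mol) occurs with OCH3 at 300°.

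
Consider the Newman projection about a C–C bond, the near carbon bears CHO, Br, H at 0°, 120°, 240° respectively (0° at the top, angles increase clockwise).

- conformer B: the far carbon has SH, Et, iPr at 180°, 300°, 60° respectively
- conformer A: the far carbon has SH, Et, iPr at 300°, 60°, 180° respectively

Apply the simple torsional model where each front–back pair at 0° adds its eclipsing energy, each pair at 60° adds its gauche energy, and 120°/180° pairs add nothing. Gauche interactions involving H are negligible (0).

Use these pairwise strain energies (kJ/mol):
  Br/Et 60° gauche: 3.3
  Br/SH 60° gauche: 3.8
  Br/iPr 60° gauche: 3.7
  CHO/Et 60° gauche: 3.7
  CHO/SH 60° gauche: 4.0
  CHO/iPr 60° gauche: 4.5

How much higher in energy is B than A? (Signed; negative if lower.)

+1.0 kJ/mol

B (staggered): CHO–Et gauche, CHO–iPr gauche, Br–SH gauche, Br–iPr gauche; 3.7 + 4.5 + 3.8 + 3.7 = 15.7 kJ/mol.
A (staggered): CHO–SH gauche, CHO–Et gauche, Br–Et gauche, Br–iPr gauche; 4.0 + 3.7 + 3.3 + 3.7 = 14.7 kJ/mol.
E(B) − E(A) = 15.7 − 14.7 = +1.0 kJ/mol.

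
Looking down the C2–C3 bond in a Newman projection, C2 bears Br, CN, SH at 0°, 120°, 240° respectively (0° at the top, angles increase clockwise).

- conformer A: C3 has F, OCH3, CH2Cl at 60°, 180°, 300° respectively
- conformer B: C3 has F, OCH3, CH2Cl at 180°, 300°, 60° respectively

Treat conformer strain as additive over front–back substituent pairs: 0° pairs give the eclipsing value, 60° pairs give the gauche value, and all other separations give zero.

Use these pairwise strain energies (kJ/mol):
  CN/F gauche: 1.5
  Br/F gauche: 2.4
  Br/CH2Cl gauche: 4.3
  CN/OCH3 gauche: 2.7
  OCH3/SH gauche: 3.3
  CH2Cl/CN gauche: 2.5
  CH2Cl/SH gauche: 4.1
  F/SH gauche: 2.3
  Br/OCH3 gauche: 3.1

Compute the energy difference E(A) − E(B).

A (staggered): Br–F gauche, Br–CH2Cl gauche, CN–F gauche, CN–OCH3 gauche, SH–OCH3 gauche, SH–CH2Cl gauche; 2.4 + 4.3 + 1.5 + 2.7 + 3.3 + 4.1 = 18.3 kJ/mol.
B (staggered): Br–OCH3 gauche, Br–CH2Cl gauche, CN–F gauche, CN–CH2Cl gauche, SH–F gauche, SH–OCH3 gauche; 3.1 + 4.3 + 1.5 + 2.5 + 2.3 + 3.3 = 17.0 kJ/mol.
E(A) − E(B) = 18.3 − 17.0 = +1.3 kJ/mol.

+1.3 kJ/mol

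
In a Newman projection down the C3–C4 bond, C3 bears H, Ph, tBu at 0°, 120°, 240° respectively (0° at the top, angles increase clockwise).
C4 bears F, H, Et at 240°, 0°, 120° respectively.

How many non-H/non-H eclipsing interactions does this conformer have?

2

Non-H eclipsing pairs: Ph(120°)/Et(120°); tBu(240°)/F(240°) — 2 interactions.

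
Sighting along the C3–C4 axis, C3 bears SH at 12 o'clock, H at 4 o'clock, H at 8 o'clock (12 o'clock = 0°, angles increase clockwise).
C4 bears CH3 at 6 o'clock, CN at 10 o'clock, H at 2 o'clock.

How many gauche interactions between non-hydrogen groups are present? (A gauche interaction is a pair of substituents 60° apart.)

Non-H gauche pairs: SH(0°)/CN(300°) — 1 interaction.

1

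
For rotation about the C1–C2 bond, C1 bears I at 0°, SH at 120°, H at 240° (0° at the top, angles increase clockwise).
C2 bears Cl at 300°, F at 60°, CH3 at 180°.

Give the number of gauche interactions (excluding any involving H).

4

Non-H gauche pairs: I(0°)/Cl(300°); I(0°)/F(60°); SH(120°)/F(60°); SH(120°)/CH3(180°) — 4 interactions.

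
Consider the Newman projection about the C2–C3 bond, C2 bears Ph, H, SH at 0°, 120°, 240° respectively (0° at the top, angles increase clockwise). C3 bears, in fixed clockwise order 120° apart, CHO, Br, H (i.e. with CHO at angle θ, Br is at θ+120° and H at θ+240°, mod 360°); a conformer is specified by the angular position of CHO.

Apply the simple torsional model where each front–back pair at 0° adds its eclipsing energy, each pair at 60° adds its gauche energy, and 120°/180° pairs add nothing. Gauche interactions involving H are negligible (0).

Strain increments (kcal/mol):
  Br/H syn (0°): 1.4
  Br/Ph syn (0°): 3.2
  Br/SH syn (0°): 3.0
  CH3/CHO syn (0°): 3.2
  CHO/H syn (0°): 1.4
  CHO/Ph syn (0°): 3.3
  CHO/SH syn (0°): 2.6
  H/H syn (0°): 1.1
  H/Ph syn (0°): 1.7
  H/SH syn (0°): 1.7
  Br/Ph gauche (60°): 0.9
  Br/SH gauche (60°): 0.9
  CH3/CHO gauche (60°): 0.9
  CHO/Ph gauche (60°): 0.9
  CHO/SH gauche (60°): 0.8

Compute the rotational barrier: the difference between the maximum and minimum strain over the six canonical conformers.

5.1 kcal/mol

CHO at 0° (eclipsed): Ph–CHO eclipsed, H–Br eclipsed, SH–H eclipsed; 3.3 + 1.4 + 1.7 = 6.4 kcal/mol.
CHO at 60° (staggered): Ph–CHO gauche, SH–Br gauche; 0.9 + 0.9 = 1.8 kcal/mol.
CHO at 120° (eclipsed): Ph–H eclipsed, H–CHO eclipsed, SH–Br eclipsed; 1.7 + 1.4 + 3.0 = 6.1 kcal/mol.
CHO at 180° (staggered): Ph–Br gauche, SH–CHO gauche, SH–Br gauche; 0.9 + 0.8 + 0.9 = 2.6 kcal/mol.
CHO at 240° (eclipsed): Ph–Br eclipsed, H–H eclipsed, SH–CHO eclipsed; 3.2 + 1.1 + 2.6 = 6.9 kcal/mol.
CHO at 300° (staggered): Ph–CHO gauche, Ph–Br gauche, SH–CHO gauche; 0.9 + 0.9 + 0.8 = 2.6 kcal/mol.
Max at 240° (6.9 kcal/mol), min at 60° (1.8 kcal/mol); barrier = 5.1 kcal/mol.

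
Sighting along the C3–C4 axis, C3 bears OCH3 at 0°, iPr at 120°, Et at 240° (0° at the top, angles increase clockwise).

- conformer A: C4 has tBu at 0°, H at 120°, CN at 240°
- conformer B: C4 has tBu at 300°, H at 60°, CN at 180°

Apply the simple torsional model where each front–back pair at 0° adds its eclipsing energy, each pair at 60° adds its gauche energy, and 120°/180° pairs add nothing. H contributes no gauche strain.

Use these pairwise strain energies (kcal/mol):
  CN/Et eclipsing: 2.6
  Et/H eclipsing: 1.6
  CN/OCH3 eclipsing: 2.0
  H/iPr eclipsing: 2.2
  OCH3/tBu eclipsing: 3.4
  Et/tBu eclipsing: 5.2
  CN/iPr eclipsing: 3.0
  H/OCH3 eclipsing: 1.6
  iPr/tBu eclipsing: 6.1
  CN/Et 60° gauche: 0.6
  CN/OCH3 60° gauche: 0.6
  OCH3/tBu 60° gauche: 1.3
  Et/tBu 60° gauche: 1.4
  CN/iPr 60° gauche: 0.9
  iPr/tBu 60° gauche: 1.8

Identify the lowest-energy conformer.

B

A (eclipsed): OCH3(0°)/tBu(0°) eclipsed 3.4; iPr(120°)/H(120°) eclipsed 2.2; Et(240°)/CN(240°) eclipsed 2.6 → 8.2 kcal/mol.
B (staggered): OCH3(0°)/tBu(300°) gauche 1.3; iPr(120°)/CN(180°) gauche 0.9; Et(240°)/tBu(300°) gauche 1.4; Et(240°)/CN(180°) gauche 0.6 → 4.2 kcal/mol.
B has the lowest total (4.2 kcal/mol).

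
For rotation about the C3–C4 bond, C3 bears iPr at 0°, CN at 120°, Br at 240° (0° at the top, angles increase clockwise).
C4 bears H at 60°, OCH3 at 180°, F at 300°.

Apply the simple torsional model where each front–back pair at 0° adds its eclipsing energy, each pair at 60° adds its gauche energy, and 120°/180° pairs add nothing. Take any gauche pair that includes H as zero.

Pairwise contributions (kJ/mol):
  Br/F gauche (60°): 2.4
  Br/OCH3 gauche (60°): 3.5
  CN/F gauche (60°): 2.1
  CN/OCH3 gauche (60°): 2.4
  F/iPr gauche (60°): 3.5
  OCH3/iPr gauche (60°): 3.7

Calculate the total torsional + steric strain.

This conformer (staggered): iPr(0°)/F(300°) gauche 3.5; CN(120°)/OCH3(180°) gauche 2.4; Br(240°)/OCH3(180°) gauche 3.5; Br(240°)/F(300°) gauche 2.4 → 11.8 kJ/mol.

11.8 kJ/mol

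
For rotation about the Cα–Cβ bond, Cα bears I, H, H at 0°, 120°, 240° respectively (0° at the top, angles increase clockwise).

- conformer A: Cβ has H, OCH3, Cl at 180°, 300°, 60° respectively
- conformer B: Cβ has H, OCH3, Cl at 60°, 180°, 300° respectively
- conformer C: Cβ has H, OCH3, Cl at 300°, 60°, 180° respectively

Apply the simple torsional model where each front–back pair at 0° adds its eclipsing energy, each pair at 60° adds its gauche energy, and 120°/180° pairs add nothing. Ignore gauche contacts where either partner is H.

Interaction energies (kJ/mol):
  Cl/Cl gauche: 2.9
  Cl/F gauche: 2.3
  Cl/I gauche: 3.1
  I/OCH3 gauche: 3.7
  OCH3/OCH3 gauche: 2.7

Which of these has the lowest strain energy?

B

A (staggered): I(0°)/OCH3(300°) gauche 3.7; I(0°)/Cl(60°) gauche 3.1 → 6.8 kJ/mol.
B (staggered): I(0°)/Cl(300°) gauche 3.1 → 3.1 kJ/mol.
C (staggered): I(0°)/OCH3(60°) gauche 3.7 → 3.7 kJ/mol.
B has the lowest total (3.1 kJ/mol).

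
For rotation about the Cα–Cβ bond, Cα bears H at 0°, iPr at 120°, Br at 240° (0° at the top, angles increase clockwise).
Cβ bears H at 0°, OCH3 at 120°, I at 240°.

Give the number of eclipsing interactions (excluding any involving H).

Non-H eclipsing pairs: iPr(120°)/OCH3(120°); Br(240°)/I(240°) — 2 interactions.

2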